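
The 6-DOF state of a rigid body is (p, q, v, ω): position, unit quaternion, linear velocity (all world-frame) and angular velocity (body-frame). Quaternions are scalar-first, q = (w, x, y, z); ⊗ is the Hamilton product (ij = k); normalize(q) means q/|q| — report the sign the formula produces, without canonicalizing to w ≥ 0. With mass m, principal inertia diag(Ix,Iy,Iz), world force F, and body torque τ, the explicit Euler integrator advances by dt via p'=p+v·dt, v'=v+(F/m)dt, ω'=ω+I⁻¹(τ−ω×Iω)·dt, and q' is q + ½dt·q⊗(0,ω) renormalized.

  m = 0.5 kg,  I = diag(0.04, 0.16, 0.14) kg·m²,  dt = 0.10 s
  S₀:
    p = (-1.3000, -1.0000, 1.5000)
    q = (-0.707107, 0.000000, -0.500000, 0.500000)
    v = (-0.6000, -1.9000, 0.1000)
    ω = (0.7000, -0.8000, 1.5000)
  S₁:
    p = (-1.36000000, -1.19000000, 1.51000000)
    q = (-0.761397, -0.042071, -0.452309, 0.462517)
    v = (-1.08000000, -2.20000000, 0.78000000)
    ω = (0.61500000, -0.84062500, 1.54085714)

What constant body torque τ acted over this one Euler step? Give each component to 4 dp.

τ = (-0.0100, -0.1700, -0.0100)

Δω = ω₁−ω₀ = (-0.08500000, -0.04062500, 0.04085714)
gyro term ω₀×Iω₀ = (0.0240, -0.1050, -0.0672)
I·α + gyro = (-0.0100, -0.1700, -0.0100)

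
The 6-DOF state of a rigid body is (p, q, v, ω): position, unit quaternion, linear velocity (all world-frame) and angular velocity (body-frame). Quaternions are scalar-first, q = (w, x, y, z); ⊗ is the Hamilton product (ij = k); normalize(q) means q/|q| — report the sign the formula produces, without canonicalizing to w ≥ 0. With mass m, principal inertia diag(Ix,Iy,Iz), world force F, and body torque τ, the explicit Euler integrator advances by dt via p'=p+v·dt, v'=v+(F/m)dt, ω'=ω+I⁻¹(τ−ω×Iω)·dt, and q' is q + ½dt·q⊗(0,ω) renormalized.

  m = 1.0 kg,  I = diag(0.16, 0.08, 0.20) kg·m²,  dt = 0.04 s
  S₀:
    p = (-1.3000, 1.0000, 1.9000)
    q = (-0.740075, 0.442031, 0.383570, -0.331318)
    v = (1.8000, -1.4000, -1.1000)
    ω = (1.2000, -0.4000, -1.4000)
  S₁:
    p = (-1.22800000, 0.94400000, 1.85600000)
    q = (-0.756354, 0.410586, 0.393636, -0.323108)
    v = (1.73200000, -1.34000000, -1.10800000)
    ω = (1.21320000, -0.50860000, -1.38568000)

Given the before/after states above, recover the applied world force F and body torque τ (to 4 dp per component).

Δv = v₁−v₀ = (-0.06800000, 0.06000000, -0.00800000)
applied force F = (-1.7000, 1.5000, -0.2000)
Δω = ω₁−ω₀ = (0.01320000, -0.10860000, 0.01432000)
applied torque τ = (0.1200, -0.1500, 0.1100)

F = (-1.7000, 1.5000, -0.2000)
τ = (0.1200, -0.1500, 0.1100)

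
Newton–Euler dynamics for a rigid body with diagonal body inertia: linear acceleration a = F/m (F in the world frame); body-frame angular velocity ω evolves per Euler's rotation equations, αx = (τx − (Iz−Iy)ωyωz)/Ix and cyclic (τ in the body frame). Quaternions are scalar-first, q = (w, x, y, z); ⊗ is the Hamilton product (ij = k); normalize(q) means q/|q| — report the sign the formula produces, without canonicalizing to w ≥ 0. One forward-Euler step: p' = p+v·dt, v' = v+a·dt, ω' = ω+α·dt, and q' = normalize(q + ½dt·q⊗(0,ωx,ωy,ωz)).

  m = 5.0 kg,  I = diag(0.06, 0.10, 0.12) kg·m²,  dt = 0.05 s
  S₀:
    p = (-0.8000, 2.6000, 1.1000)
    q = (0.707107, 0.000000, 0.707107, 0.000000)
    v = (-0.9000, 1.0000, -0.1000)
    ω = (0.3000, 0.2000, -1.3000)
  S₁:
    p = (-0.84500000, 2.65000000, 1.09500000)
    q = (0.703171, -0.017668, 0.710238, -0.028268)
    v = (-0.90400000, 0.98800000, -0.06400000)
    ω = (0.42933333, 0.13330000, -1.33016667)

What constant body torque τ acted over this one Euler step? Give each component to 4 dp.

ω₁ − ω₀ = (0.12933333, -0.06670000, -0.03016667)
τ = I·(Δω/dt) + ω₀×(Iω₀) = (0.1500, -0.1100, -0.0700)

τ = (0.1500, -0.1100, -0.0700)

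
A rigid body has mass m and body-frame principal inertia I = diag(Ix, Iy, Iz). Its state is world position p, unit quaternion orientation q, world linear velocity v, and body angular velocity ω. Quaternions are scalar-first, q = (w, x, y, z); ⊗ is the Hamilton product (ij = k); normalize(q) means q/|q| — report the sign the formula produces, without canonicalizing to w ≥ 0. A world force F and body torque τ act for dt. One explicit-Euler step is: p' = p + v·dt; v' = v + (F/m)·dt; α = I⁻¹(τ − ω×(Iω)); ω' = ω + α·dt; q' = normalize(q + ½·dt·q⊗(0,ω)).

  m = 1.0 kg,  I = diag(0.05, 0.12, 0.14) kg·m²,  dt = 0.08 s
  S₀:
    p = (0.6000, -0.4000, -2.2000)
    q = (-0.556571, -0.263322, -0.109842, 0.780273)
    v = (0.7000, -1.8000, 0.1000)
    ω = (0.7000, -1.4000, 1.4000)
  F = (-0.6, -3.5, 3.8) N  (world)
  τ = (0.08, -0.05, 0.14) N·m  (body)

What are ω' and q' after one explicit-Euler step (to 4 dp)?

(τ − ω×Iω)/I = (2.3840, 0.3183, 1.4900)
new body rate ω' = (0.8907, -1.3745, 1.5192)
q⊗(0,ω) = (-1.0618356, 0.5490037, 1.6940413, -0.3336592)
q + ½dt·q⊗(0,ω), renormalized = (-0.5969, -0.2405, -0.0419, 0.7642)

ω' = (0.8907, -1.3745, 1.5192)
q' = (-0.5969, -0.2405, -0.0419, 0.7642)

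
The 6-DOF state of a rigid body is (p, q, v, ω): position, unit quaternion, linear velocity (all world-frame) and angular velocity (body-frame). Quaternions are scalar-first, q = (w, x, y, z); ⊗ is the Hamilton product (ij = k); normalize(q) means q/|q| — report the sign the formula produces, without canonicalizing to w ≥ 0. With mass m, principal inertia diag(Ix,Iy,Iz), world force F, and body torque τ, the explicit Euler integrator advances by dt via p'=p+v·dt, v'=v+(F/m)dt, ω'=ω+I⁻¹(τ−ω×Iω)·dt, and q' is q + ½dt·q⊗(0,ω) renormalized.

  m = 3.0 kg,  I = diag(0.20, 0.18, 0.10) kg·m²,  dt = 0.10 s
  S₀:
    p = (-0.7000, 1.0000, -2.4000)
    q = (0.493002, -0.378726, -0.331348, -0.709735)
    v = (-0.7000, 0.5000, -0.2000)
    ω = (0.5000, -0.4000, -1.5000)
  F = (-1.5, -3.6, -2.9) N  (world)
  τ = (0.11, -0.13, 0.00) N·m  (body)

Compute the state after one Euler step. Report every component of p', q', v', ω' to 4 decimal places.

p' = (-0.7700, 1.0500, -2.4200)
q' = (0.4411, -0.3546, -0.3861, -0.7284)
v' = (-0.7500, 0.3800, -0.2967)
ω' = (0.5790, -0.4306, -1.5040)

new position p' = (-0.7700, 1.0500, -2.4200)
v + (F/m)dt = (-0.7500, 0.3800, -0.2967)
angular accel α = (0.7900, -0.3056, -0.0400)
ω + α·dt = (0.5790, -0.4306, -1.5040)
Hamilton product q⊗(0,ω) = (-1.0077787, 0.4596290, -1.1201573, -0.4223386)
updated quaternion q' = (0.4411, -0.3546, -0.3861, -0.7284)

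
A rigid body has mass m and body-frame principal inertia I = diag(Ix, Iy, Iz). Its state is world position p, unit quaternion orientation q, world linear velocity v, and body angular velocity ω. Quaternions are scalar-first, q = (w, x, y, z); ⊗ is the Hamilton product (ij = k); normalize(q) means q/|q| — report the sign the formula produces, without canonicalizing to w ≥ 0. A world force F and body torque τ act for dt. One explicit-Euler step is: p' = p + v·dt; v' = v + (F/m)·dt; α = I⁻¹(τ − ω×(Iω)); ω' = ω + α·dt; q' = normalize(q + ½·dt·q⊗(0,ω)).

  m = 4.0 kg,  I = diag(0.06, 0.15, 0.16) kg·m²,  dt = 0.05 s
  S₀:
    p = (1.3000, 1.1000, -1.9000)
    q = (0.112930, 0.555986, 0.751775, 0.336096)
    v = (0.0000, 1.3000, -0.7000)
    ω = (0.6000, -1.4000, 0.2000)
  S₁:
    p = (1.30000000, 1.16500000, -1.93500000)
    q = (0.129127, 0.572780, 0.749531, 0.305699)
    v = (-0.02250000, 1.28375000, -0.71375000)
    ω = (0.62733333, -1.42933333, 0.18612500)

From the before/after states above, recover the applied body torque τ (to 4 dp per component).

Δω = ω₁−ω₀ = (0.02733333, -0.02933333, -0.01387500)
gyro term ω₀×Iω₀ = (-0.0028, -0.0120, -0.0756)
τ = I·(Δω/dt) + ω₀×(Iω₀) = (0.0300, -0.1000, -0.1200)

τ = (0.0300, -0.1000, -0.1200)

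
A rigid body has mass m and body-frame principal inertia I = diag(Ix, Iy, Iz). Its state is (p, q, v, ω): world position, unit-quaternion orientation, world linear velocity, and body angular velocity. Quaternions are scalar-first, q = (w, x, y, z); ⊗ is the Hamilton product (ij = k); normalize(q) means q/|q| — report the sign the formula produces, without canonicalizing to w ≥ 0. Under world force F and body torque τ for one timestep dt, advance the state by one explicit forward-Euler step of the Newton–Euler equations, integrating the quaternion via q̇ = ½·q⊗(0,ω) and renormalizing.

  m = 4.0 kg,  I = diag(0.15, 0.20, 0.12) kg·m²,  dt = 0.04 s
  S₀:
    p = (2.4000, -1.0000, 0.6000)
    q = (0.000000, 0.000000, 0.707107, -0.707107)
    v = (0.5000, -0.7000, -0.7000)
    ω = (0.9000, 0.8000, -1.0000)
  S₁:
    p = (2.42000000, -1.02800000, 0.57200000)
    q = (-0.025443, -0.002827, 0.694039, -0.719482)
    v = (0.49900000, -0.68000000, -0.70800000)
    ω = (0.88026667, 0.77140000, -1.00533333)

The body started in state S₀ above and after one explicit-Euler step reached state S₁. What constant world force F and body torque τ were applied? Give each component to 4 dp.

Δv = v₁−v₀ = (-0.00100000, 0.02000000, -0.00800000)
applied force F = (-0.1000, 2.0000, -0.8000)
ω₁ − ω₀ = (-0.01973333, -0.02860000, -0.00533333)
I·α + gyro = (-0.0100, -0.1700, 0.0200)

F = (-0.1000, 2.0000, -0.8000)
τ = (-0.0100, -0.1700, 0.0200)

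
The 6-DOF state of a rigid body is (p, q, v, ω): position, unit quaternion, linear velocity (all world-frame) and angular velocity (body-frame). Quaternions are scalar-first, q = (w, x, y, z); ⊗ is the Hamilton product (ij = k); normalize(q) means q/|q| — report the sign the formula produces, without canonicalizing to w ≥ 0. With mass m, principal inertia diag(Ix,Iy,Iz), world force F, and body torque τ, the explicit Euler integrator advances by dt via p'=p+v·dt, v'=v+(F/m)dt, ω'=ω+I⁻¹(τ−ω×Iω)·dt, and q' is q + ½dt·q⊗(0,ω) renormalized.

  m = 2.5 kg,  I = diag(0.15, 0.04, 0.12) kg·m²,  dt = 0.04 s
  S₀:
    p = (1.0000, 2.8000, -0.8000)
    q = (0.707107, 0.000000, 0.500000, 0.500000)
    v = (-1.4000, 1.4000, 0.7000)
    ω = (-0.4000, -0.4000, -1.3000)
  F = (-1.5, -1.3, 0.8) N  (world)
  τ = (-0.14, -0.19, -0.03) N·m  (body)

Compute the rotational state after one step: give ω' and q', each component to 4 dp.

angular accel α = (-1.2107, -5.1400, -0.1033)
new body rate ω' = (-0.4484, -0.6056, -1.3041)
Hamilton product q⊗(0,ω) = (0.8500000, -0.7328428, -0.4828428, -0.7192391)
q + ½dt·q⊗(0,ω), renormalized = (0.7238, -0.0147, 0.4901, 0.4854)

ω' = (-0.4484, -0.6056, -1.3041)
q' = (0.7238, -0.0147, 0.4901, 0.4854)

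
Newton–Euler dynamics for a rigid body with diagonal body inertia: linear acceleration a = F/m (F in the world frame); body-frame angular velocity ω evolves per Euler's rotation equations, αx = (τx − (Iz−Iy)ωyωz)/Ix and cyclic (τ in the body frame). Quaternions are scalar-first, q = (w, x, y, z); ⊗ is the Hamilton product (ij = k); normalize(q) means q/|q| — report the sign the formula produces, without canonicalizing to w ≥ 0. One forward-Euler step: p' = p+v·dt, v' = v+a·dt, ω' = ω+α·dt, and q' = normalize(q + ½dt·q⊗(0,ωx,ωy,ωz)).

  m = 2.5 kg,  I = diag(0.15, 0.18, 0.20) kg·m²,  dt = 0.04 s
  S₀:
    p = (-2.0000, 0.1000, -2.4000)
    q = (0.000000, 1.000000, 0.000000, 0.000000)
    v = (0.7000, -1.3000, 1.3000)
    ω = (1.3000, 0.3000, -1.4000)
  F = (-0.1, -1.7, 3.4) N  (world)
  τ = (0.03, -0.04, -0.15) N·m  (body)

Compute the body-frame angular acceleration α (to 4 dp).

gyro term ω×Iω = (-0.0084, 0.0910, 0.0117)
α = I⁻¹(τ − ω×Iω) = (0.2560, -0.7278, -0.8085)

α = (0.2560, -0.7278, -0.8085)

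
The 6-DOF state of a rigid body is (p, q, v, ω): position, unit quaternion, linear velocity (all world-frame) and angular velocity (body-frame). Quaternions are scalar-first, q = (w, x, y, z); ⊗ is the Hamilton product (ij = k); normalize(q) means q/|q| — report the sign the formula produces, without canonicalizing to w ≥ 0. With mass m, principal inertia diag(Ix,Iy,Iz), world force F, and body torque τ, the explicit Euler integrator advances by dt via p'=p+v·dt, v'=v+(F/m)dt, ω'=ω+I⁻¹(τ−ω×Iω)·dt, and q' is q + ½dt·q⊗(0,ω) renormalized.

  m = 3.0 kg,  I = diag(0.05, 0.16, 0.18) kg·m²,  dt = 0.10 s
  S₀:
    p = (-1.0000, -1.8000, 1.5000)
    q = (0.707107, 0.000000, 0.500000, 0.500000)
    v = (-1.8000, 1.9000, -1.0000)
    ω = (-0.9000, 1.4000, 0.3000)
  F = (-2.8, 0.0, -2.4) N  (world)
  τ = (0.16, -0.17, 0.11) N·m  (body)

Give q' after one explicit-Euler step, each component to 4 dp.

q⊗(0,ω) = (-0.8500000, -1.1863963, 0.5399498, 0.6621321)
q' = normalize(q + ½dt·q⊗(0,ω)) = (0.6622, -0.0591, 0.5251, 0.5312)

q' = (0.6622, -0.0591, 0.5251, 0.5312)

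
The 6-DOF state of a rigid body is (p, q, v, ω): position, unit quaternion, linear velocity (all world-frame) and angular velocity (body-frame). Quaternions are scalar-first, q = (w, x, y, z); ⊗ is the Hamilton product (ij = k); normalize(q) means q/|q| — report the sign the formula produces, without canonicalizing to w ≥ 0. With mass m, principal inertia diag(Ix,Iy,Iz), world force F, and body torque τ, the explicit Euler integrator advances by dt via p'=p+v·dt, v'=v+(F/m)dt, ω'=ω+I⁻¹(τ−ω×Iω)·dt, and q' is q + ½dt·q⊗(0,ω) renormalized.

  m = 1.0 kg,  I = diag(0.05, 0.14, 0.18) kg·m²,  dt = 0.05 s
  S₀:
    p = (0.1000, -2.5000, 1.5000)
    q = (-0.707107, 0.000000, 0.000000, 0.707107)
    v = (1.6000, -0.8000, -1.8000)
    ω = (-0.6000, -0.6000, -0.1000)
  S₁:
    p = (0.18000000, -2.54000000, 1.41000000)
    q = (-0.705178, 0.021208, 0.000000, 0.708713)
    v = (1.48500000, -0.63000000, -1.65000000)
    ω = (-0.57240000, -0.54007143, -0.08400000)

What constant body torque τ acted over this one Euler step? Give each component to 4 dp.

τ = (0.0300, 0.1600, 0.0900)

Δω = ω₁−ω₀ = (0.02760000, 0.05992857, 0.01600000)
gyro term ω₀×Iω₀ = (0.0024, -0.0078, 0.0324)
τ = I·(Δω/dt) + ω₀×(Iω₀) = (0.0300, 0.1600, 0.0900)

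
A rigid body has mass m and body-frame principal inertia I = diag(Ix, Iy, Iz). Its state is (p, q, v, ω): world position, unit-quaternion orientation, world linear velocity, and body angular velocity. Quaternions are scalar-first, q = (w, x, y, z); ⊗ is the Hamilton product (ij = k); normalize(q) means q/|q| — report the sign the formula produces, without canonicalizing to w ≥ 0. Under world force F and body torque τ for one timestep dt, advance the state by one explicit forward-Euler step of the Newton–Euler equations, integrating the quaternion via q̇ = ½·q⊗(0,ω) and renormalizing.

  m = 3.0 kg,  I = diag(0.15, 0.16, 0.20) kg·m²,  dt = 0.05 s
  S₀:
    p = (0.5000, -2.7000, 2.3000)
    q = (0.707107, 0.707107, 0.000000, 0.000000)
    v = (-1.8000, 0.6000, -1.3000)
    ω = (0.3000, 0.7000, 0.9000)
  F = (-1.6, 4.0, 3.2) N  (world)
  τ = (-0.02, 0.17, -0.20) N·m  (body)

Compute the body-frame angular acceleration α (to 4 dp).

α = (-0.3013, 1.1469, -1.0105)

gyro term ω×Iω = (0.0252, -0.0135, 0.0021)
α = I⁻¹(τ − ω×Iω) = (-0.3013, 1.1469, -1.0105)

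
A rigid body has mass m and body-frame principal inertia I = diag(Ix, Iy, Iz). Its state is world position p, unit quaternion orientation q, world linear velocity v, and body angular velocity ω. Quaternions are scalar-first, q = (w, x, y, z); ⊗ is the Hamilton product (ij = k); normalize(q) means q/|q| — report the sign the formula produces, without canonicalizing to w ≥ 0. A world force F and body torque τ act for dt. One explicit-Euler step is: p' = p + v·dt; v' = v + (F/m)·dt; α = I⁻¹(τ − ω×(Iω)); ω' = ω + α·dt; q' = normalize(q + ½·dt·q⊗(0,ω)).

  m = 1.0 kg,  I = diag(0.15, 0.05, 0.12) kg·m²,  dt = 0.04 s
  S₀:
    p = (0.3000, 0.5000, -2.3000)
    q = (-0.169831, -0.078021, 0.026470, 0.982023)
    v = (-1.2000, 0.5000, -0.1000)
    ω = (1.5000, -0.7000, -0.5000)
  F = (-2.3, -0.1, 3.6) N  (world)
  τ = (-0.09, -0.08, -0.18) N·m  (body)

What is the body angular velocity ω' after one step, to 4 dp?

ω×(Iω) gyroscopic = (0.0245, -0.0225, 0.1050)
(τ − ω×Iω)/I = (-0.7633, -1.1500, -2.3750)
ω + α·dt = (1.4695, -0.7460, -0.5950)

ω' = (1.4695, -0.7460, -0.5950)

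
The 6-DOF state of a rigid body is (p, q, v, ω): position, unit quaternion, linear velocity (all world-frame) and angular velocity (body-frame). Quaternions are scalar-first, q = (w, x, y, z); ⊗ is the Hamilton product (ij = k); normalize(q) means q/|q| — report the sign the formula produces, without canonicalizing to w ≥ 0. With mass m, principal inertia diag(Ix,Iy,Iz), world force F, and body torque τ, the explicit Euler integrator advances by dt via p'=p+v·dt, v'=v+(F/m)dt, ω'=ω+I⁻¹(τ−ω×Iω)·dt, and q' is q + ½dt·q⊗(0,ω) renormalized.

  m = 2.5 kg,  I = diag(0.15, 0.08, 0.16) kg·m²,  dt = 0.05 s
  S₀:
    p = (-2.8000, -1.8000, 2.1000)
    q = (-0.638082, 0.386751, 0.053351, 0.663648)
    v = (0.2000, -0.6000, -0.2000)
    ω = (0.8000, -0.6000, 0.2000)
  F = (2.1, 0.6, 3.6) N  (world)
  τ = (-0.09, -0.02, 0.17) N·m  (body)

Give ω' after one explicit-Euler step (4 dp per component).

ω' = (0.7732, -0.6115, 0.2426)

precession coupling ω×(Iω) = (-0.0096, -0.0016, 0.0336)
angular accel α = (-0.5360, -0.2300, 0.8525)
ω' = ω + α·dt = (0.7732, -0.6115, 0.2426)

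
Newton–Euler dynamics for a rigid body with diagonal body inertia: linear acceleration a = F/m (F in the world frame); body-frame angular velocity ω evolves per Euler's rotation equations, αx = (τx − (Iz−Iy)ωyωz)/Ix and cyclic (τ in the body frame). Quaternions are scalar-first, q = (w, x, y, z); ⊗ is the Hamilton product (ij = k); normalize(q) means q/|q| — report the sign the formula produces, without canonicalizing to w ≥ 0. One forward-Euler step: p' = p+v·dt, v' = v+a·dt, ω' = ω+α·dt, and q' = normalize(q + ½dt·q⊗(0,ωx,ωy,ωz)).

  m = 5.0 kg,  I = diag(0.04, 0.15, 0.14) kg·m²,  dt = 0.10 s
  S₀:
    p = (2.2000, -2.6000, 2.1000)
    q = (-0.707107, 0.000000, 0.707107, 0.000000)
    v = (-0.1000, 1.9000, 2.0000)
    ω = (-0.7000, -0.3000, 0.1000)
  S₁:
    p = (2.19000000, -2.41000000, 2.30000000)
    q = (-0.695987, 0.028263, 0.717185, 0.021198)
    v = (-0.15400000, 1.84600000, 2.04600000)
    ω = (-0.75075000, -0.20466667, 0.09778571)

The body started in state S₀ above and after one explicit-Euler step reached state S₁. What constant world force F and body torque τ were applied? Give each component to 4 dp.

F = (-2.7000, -2.7000, 2.3000)
τ = (-0.0200, 0.1500, 0.0200)

Δω = ω₁−ω₀ = (-0.05075000, 0.09533333, -0.00221429)
gyro term ω₀×Iω₀ = (0.0003, 0.0070, 0.0231)
applied torque τ = (-0.0200, 0.1500, 0.0200)
velocity change Δv = (-0.05400000, -0.05400000, 0.04600000)
applied force F = (-2.7000, -2.7000, 2.3000)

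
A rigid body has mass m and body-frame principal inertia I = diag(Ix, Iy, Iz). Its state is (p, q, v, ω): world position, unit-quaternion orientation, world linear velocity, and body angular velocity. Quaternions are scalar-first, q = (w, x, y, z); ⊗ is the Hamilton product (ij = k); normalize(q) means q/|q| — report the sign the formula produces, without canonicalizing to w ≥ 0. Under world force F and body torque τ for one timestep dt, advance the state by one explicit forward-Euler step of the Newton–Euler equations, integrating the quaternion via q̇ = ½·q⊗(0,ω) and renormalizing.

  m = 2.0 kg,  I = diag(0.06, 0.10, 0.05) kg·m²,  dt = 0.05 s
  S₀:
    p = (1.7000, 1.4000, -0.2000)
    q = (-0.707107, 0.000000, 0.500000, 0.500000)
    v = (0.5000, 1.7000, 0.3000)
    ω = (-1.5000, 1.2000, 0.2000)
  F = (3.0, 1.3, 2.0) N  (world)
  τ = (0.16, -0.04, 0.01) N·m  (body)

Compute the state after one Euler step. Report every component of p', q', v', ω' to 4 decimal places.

p' = (1.7250, 1.4850, -0.1850)
q' = (-0.7238, 0.0140, 0.4595, 0.5146)
v' = (0.5750, 1.7325, 0.3500)
ω' = (-1.3567, 1.1815, 0.2820)

ω×(Iω) gyroscopic = (-0.0120, -0.0030, -0.0720)
α = I⁻¹(τ − ω×Iω) = (2.8667, -0.3700, 1.6400)
ω + α·dt = (-1.3567, 1.1815, 0.2820)
Hamilton product q⊗(0,ω) = (-0.7000000, 0.5606605, -1.5985284, 0.6085786)
updated quaternion q' = (-0.7238, 0.0140, 0.4595, 0.5146)
a = F/m = (1.5000, 0.6500, 1.0000)
p + v·dt = (1.7250, 1.4850, -0.1850)
v + (F/m)dt = (0.5750, 1.7325, 0.3500)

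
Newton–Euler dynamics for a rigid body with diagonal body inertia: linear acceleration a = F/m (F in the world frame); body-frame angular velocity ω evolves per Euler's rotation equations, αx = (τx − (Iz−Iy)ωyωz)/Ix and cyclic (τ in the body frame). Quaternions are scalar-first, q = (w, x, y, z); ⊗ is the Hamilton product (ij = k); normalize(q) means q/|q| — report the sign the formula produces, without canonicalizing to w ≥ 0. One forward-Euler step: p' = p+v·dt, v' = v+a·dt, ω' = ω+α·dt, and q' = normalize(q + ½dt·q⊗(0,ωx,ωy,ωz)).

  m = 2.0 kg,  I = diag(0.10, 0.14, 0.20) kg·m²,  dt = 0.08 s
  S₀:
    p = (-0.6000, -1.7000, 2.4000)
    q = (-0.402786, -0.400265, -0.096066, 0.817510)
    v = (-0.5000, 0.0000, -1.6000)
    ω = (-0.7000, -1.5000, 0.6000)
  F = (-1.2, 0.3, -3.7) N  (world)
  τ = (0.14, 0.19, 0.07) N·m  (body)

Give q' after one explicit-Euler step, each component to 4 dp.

q' = (-0.4383, -0.3414, -0.0850, 0.8271)

Hamilton product q⊗(0,ω) = (-0.9147905, 1.4505756, 0.2720810, 0.2914797)
updated quaternion q' = (-0.4383, -0.3414, -0.0850, 0.8271)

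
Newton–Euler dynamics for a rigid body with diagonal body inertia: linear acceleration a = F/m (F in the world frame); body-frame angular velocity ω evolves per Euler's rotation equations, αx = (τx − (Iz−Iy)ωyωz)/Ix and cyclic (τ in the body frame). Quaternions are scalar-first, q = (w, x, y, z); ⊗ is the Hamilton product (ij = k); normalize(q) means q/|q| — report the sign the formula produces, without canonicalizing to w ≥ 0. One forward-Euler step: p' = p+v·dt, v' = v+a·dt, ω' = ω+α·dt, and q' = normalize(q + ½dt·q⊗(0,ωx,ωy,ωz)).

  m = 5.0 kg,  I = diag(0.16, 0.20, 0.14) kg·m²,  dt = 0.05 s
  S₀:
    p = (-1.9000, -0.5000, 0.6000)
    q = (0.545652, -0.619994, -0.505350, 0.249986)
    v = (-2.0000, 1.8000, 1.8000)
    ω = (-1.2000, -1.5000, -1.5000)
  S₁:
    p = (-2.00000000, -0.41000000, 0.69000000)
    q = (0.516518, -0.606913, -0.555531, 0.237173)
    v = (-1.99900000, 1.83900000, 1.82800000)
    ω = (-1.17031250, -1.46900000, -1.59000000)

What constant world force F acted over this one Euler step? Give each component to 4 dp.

F = (0.1000, 3.9000, 2.8000)

v₁ − v₀ = (0.00100000, 0.03900000, 0.02800000)
F = m·Δv/dt = (0.1000, 3.9000, 2.8000)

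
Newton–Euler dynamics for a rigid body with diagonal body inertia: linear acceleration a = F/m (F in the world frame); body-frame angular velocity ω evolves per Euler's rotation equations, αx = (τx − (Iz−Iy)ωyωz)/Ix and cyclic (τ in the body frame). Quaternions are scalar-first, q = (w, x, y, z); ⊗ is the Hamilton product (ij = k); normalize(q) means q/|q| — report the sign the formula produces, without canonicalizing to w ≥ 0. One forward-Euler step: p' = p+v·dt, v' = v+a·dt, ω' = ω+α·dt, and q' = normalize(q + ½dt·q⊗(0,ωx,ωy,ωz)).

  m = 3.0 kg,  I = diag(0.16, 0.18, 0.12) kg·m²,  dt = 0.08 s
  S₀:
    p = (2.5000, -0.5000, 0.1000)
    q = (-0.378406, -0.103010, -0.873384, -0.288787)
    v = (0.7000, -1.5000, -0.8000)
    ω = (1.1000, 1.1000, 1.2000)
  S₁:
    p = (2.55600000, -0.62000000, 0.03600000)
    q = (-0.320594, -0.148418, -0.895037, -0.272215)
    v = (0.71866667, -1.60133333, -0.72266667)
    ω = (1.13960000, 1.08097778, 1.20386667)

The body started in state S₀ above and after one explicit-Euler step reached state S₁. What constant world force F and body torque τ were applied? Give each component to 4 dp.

F = (0.7000, -3.8000, 2.9000)
τ = (0.0000, 0.0100, 0.0300)

Δv = v₁−v₀ = (0.01866667, -0.10133333, 0.07733333)
applied force F = (0.7000, -3.8000, 2.9000)
ω₁ − ω₀ = (0.03960000, -0.01902222, 0.00386667)
ω₀×(Iω₀) = (-0.0792, 0.0528, 0.0242)
τ = I·(Δω/dt) + ω₀×(Iω₀) = (0.0000, 0.0100, 0.0300)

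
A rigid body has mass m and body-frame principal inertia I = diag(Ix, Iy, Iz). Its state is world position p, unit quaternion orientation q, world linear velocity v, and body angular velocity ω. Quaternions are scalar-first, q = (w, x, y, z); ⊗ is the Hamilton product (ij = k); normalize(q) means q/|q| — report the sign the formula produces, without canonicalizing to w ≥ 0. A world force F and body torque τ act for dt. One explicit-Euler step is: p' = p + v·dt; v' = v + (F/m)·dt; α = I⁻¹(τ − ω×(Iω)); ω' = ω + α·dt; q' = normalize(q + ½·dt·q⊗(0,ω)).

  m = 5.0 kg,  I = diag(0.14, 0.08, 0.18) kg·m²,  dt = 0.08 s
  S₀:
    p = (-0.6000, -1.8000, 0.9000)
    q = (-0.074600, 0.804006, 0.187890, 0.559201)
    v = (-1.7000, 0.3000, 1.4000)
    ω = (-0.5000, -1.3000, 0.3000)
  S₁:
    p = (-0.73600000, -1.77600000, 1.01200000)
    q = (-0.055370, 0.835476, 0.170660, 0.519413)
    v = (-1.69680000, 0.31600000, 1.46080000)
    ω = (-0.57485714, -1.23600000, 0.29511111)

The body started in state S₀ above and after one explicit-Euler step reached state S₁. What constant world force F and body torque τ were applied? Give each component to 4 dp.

F = (0.2000, 1.0000, 3.8000)
τ = (-0.1700, 0.0700, -0.0500)

rate change Δω = (-0.07485714, 0.06400000, -0.00488889)
applied torque τ = (-0.1700, 0.0700, -0.0500)
v₁ − v₀ = (0.00320000, 0.01600000, 0.06080000)
applied force F = (0.2000, 1.0000, 3.8000)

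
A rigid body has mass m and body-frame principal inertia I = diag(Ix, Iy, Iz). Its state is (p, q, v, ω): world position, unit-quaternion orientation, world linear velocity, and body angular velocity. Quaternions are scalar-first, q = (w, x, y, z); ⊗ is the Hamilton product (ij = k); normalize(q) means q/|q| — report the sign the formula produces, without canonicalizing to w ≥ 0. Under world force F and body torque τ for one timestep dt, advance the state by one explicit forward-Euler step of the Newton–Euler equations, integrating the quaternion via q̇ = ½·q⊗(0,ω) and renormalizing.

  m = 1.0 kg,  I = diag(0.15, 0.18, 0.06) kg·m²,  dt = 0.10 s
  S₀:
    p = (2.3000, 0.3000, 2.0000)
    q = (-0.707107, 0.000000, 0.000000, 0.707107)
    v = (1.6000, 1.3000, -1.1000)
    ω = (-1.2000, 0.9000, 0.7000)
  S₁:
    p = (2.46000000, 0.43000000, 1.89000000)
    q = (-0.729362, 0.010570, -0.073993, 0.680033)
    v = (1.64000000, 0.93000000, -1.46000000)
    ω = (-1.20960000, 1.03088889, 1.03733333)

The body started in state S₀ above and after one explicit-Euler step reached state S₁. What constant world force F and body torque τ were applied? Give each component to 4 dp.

F = (0.4000, -3.7000, -3.6000)
τ = (-0.0900, 0.1600, 0.1700)

Δv = v₁−v₀ = (0.04000000, -0.37000000, -0.36000000)
m·(v₁−v₀)/dt = (0.4000, -3.7000, -3.6000)
rate change Δω = (-0.00960000, 0.13088889, 0.33733333)
applied torque τ = (-0.0900, 0.1600, 0.1700)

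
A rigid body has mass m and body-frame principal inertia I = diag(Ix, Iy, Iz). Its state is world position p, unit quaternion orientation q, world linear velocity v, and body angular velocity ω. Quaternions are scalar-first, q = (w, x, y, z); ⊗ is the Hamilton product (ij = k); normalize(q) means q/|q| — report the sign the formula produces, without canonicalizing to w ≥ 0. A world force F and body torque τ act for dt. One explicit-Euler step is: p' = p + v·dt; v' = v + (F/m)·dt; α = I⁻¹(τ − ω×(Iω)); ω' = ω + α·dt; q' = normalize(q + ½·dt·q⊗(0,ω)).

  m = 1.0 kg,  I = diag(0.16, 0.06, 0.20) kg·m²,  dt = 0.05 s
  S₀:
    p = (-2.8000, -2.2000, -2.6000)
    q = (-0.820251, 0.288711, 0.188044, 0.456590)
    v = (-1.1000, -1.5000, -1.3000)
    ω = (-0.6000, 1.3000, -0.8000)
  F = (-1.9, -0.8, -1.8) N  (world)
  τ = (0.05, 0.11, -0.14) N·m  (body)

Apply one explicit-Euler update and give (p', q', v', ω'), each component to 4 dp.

p + v·dt = (-2.8550, -2.2750, -2.6650)
new velocity v' = (-1.1950, -1.5400, -1.3900)
(τ − ω×Iω)/I = (1.2225, 2.1533, -1.0900)
ω' = ω + α·dt = (-0.5389, 1.4077, -0.8545)
q⊗(0,ω) = (0.2940414, -0.2518516, -1.1093115, 1.1443515)
updated quaternion q' = (-0.8122, 0.2822, 0.1602, 0.4848)

p' = (-2.8550, -2.2750, -2.6650)
q' = (-0.8122, 0.2822, 0.1602, 0.4848)
v' = (-1.1950, -1.5400, -1.3900)
ω' = (-0.5389, 1.4077, -0.8545)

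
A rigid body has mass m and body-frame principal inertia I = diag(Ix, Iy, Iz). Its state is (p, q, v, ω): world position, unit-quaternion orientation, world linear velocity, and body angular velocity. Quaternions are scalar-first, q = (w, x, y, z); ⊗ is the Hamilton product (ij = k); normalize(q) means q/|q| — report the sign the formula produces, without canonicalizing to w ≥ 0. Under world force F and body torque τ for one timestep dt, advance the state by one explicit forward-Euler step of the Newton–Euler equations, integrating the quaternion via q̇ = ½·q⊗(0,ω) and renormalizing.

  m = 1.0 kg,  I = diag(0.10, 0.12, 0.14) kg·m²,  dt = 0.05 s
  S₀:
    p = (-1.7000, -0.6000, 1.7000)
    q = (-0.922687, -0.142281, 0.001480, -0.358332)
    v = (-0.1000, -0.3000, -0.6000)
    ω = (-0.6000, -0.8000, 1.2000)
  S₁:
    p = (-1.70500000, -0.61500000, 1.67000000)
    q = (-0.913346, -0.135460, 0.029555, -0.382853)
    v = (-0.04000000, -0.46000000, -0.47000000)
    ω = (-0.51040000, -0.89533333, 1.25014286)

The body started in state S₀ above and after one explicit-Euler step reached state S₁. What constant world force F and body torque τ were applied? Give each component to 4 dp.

Δv = v₁−v₀ = (0.06000000, -0.16000000, 0.13000000)
applied force F = (1.2000, -3.2000, 2.6000)
rate change Δω = (0.08960000, -0.09533333, 0.05014286)
applied torque τ = (0.1600, -0.2000, 0.1500)

F = (1.2000, -3.2000, 2.6000)
τ = (0.1600, -0.2000, 0.1500)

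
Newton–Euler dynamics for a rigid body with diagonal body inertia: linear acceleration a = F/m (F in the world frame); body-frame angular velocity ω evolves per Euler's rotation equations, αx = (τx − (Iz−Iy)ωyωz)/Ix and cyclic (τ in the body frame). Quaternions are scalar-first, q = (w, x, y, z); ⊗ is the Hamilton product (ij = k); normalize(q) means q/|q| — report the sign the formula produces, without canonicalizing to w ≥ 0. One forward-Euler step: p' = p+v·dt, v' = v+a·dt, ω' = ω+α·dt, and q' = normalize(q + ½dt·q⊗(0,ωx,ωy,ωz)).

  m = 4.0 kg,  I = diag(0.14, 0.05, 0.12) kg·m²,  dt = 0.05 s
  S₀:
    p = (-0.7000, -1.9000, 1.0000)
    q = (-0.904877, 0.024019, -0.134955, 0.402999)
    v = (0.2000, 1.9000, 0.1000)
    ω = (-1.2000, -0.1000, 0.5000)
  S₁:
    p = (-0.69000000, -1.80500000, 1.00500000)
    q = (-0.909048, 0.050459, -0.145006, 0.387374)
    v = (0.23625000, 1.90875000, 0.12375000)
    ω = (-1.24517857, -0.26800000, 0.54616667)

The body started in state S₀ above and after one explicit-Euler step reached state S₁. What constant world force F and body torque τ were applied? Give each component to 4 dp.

F = (2.9000, 0.7000, 1.9000)
τ = (-0.1300, -0.1800, 0.1000)

velocity change Δv = (0.03625000, 0.00875000, 0.02375000)
applied force F = (2.9000, 0.7000, 1.9000)
rate change Δω = (-0.04517857, -0.16800000, 0.04616667)
I·α + gyro = (-0.1300, -0.1800, 0.1000)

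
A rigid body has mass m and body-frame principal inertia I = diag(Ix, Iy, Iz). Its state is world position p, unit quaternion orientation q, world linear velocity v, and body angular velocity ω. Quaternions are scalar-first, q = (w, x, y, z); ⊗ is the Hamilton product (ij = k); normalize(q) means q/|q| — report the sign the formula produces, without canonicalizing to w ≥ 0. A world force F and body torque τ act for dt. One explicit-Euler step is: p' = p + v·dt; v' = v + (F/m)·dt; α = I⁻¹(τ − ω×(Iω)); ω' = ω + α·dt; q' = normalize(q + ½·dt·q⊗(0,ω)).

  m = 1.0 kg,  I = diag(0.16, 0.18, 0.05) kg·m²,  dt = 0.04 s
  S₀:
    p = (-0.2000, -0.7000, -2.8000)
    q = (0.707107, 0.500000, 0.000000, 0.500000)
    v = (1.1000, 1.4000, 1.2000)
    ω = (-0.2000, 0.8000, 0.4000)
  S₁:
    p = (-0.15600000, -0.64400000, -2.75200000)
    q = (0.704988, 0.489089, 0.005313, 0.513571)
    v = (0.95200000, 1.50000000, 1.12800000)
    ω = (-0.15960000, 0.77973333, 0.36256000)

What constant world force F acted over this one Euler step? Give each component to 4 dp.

F = (-3.7000, 2.5000, -1.8000)

Δv = v₁−v₀ = (-0.14800000, 0.10000000, -0.07200000)
m·(v₁−v₀)/dt = (-3.7000, 2.5000, -1.8000)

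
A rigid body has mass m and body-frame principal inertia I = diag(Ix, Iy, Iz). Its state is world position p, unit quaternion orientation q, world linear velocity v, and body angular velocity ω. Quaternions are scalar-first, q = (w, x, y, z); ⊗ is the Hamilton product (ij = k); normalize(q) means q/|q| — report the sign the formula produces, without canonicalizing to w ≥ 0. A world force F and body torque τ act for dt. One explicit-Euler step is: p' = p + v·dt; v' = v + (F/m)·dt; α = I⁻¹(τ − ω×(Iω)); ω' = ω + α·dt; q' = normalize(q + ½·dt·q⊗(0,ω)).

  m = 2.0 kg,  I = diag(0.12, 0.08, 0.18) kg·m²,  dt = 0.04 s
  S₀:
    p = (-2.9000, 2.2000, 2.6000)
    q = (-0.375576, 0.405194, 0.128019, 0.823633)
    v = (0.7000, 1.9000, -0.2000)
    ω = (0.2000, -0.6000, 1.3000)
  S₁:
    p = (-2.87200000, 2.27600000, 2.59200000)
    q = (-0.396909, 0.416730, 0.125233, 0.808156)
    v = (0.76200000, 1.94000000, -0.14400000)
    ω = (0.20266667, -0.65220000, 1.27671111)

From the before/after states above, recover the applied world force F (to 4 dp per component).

v₁ − v₀ = (0.06200000, 0.04000000, 0.05600000)
F = m·Δv/dt = (3.1000, 2.0000, 2.8000)

F = (3.1000, 2.0000, 2.8000)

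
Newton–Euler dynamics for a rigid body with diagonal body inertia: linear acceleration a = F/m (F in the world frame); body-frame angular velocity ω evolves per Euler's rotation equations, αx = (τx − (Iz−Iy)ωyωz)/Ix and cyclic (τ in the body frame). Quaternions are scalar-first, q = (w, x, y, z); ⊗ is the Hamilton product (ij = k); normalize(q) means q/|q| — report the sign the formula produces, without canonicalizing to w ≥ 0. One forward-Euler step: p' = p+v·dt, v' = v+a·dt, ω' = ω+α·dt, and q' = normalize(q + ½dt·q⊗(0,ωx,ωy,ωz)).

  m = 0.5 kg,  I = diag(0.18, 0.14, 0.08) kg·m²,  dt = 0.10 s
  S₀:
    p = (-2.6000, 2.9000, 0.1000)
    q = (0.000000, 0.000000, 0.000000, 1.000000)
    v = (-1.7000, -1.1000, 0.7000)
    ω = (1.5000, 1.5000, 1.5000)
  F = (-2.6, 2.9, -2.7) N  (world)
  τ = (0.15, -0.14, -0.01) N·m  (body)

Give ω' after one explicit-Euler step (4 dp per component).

ω' = (1.6583, 1.2393, 1.6000)

(τ − ω×Iω)/I = (1.5833, -2.6071, 1.0000)
new body rate ω' = (1.6583, 1.2393, 1.6000)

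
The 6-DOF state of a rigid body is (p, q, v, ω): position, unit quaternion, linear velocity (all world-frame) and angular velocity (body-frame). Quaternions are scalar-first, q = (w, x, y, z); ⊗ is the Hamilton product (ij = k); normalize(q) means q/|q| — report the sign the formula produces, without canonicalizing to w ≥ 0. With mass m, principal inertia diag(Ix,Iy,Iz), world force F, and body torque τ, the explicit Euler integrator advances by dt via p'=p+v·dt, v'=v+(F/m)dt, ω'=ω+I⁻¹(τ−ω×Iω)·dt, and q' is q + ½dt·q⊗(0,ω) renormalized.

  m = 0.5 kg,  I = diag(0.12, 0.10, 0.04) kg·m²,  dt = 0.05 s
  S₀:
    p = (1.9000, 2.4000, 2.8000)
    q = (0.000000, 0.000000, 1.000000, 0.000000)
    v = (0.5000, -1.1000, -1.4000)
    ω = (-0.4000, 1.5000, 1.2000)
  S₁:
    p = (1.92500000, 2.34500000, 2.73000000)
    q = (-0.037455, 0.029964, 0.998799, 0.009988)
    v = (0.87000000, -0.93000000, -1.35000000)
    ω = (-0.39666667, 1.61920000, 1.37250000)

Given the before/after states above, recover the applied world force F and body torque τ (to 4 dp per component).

F = (3.7000, 1.7000, 0.5000)
τ = (-0.1000, 0.2000, 0.1500)

ω₁ − ω₀ = (0.00333333, 0.11920000, 0.17250000)
ω₀×(Iω₀) = (-0.1080, -0.0384, 0.0120)
τ = I·(Δω/dt) + ω₀×(Iω₀) = (-0.1000, 0.2000, 0.1500)
velocity change Δv = (0.37000000, 0.17000000, 0.05000000)
F = m·Δv/dt = (3.7000, 1.7000, 0.5000)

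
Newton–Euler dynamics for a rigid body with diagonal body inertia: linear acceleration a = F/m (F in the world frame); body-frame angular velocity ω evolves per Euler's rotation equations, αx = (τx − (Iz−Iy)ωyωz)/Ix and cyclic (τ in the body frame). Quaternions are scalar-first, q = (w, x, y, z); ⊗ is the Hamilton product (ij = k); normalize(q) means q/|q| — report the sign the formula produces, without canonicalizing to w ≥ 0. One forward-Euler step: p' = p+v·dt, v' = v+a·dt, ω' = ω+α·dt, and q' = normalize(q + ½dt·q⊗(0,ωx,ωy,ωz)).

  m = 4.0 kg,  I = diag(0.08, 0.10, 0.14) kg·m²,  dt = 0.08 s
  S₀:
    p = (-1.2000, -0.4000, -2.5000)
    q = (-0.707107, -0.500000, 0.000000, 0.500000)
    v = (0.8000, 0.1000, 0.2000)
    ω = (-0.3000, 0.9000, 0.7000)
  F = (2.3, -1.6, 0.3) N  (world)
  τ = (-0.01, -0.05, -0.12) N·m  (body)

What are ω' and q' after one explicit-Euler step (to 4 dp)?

ω×(Iω) gyroscopic = (0.0252, 0.0126, -0.0054)
α = I⁻¹(τ − ω×Iω) = (-0.4400, -0.6260, -0.8186)
ω' = ω + α·dt = (-0.3352, 0.8499, 0.6345)
q⊗(0,ω) = (-0.5000000, -0.2378679, -0.4363963, -0.9449749)
updated quaternion q' = (-0.7263, -0.5089, -0.0174, 0.4617)

ω' = (-0.3352, 0.8499, 0.6345)
q' = (-0.7263, -0.5089, -0.0174, 0.4617)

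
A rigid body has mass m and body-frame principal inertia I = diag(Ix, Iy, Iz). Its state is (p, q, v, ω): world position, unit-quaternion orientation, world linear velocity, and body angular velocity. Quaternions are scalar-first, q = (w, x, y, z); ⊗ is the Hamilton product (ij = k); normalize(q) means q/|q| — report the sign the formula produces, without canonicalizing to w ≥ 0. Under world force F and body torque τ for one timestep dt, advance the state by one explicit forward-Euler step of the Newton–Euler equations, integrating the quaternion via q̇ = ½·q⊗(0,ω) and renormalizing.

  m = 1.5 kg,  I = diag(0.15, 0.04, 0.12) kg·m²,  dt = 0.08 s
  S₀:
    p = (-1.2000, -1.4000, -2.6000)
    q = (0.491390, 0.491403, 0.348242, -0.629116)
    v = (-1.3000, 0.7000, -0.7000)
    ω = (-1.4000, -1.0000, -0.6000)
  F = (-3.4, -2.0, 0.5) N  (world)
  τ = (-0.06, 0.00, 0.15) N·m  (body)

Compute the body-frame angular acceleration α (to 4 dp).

α = (-0.7200, -0.6300, 2.5333)

ω×(Iω) gyroscopic = (0.0480, 0.0252, -0.1540)
α = I⁻¹(τ − ω×Iω) = (-0.7200, -0.6300, 2.5333)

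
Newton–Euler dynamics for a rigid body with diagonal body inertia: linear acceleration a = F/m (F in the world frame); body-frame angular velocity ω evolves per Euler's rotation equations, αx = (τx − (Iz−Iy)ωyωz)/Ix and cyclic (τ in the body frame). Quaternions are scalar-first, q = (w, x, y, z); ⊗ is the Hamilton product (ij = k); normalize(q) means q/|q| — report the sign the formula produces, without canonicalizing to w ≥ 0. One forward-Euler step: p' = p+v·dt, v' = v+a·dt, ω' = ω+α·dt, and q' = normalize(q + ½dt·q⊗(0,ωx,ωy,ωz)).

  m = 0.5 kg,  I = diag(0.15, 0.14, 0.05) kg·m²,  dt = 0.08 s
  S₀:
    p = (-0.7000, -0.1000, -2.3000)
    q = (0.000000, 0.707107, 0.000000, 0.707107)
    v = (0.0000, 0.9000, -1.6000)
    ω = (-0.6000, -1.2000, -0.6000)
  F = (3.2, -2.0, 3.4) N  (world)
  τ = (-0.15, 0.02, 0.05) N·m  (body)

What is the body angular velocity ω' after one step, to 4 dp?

α = I⁻¹(τ − ω×Iω) = (-0.5680, -0.1143, 1.1440)
new body rate ω' = (-0.6454, -1.2091, -0.5085)

ω' = (-0.6454, -1.2091, -0.5085)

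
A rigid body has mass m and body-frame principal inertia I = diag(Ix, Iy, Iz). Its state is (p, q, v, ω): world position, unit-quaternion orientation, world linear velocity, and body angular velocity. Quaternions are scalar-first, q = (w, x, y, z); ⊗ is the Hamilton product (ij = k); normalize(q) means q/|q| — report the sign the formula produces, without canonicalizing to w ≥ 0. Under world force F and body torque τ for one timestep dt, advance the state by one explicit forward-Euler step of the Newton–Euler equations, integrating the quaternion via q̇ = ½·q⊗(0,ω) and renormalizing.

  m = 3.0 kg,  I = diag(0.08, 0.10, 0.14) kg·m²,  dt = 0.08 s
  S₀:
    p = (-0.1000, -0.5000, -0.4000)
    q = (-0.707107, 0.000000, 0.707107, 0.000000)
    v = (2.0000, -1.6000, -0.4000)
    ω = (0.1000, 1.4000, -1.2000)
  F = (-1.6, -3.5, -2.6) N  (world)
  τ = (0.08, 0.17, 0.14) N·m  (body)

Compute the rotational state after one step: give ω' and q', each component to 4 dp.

angular accel α = (1.8400, 1.6280, 0.9800)
new body rate ω' = (0.2472, 1.5302, -1.1216)
Hamilton product q⊗(0,ω) = (-0.9899498, -0.9192391, -0.9899498, 0.7778177)
updated quaternion q' = (-0.7447, -0.0367, 0.6657, 0.0310)

ω' = (0.2472, 1.5302, -1.1216)
q' = (-0.7447, -0.0367, 0.6657, 0.0310)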